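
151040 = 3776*40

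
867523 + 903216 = 1770739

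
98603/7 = 14086 + 1/7 ≈ 14086.14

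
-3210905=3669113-6880018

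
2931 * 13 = 38103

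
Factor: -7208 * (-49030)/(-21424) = -1 * 5^1 * 13^(-1) * 17^1 * 53^1 * 103^(-1) * 4903^1 = -22088015/1339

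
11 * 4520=49720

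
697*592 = 412624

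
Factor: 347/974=2^(-1)*347^1*487^(-1) 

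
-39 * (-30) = 1170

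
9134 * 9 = 82206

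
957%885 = 72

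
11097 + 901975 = 913072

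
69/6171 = 23/2057 ≈ 0.0112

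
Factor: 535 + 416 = 3^1*317^1 = 951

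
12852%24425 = 12852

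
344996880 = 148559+344848321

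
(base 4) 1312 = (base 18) 6a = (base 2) 1110110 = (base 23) 53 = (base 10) 118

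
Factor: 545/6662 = 2^(-1)*5^1*109^1*3331^(-1)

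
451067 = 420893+30174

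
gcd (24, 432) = 24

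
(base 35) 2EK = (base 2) 101110010000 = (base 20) 780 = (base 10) 2960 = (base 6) 21412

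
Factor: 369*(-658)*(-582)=2^2*3^3*7^1*41^1*47^1*97^1=141310764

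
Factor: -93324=-1 * 2^2 * 3^1 * 7^1 * 11^1 * 101^1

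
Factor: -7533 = -1*3^5*31^1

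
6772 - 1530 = 5242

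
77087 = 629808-552721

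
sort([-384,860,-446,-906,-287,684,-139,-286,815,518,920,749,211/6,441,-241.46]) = [-906,-446,-384,-287,-286,-241.46,-139,211/6,441,518,684,749,815,860,920]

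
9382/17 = 551 + 15/17 ≈ 551.88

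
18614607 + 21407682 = 40022289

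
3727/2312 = 1 + 1415/2312 ≈ 1.61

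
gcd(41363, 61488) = 7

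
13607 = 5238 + 8369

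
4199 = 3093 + 1106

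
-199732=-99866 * 2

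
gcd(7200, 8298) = 18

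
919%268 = 115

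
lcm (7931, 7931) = 7931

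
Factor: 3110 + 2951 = 11^1*19^1*29^1 = 6061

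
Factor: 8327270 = 2^1*5^1*7^1*337^1*353^1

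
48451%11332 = 3123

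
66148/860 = 16537/215 ≈ 76.92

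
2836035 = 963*2945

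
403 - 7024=-6621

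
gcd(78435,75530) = 2905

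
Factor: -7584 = -1 * 2^5 * 3^1 * 79^1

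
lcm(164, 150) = 12300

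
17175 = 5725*3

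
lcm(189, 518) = 13986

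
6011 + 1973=7984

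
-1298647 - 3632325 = -4930972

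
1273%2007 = 1273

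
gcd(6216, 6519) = 3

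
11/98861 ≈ 0.000111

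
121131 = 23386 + 97745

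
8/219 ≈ 0.0365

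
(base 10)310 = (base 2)100110110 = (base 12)21a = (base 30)aa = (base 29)ak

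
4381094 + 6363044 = 10744138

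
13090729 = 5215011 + 7875718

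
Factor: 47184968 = 2^3*5898121^1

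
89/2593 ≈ 0.0343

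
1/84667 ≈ 0.0000118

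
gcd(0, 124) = 124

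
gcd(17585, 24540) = 5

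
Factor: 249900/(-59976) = -1*2^(-1)*3^(-1)*5^2 = -25/6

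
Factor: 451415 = 5^1*137^1*659^1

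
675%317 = 41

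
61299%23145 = 15009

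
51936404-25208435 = 26727969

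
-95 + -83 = -178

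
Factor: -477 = -1 * 3^2 * 53^1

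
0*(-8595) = 0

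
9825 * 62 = 609150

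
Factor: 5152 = 2^5 * 7^1 * 23^1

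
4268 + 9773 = 14041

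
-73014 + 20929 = -52085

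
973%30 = 13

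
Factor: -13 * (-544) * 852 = 2^7 * 3^1 * 13^1 * 17^1 * 71^1 = 6025344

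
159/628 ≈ 0.253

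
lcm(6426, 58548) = 526932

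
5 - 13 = -8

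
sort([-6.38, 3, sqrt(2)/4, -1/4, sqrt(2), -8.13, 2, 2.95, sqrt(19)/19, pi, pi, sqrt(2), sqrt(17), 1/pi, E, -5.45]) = [-8.13, -6.38, -5.45, -1/4, sqrt(19)/19, 1/pi, sqrt(2)/4, sqrt(2), sqrt(2), 2, E, 2.95, 3, pi, pi, sqrt(17)]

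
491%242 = 7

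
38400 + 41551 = 79951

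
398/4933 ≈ 0.0807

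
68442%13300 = 1942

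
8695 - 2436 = 6259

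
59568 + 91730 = 151298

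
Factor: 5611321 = 5611321^1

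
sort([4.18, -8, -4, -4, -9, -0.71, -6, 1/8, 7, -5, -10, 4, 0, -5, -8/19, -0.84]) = [-10, -9, -8, -6, -5, -5, -4, -4, -0.84, -0.71, -8/19, 0, 1/8, 4, 4.18, 7]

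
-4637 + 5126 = 489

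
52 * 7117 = 370084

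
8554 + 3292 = 11846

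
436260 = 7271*60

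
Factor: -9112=-1*2^3*17^1*67^1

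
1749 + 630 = 2379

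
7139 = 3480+3659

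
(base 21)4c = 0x60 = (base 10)96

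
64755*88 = 5698440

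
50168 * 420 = 21070560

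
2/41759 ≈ 0.0000479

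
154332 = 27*5716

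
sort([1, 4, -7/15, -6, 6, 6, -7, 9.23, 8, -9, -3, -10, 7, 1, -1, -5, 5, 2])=[-10, -9, -7, -6, -5, -3, -1, -7/15, 1, 1, 2, 4, 5, 6, 6, 7, 8, 9.23]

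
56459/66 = 855 + 29/66 ≈ 855.44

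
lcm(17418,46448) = 139344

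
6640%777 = 424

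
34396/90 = 17198/45 ≈ 382.18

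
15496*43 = 666328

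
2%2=0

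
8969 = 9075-106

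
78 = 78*1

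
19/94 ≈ 0.202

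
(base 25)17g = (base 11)682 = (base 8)1460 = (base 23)1cb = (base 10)816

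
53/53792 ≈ 0.000985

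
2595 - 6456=-3861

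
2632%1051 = 530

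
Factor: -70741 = -1*11^1*59^1*109^1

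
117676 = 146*806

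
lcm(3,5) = 15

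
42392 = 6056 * 7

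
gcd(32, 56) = 8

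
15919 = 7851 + 8068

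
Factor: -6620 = -1*2^2*5^1*331^1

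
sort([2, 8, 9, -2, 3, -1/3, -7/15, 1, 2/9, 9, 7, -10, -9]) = [-10, -9, -2, -7/15, -1/3, 2/9, 1, 2, 3, 7, 8, 9, 9]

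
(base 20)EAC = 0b1011010110100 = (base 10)5812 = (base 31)61F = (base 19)G1H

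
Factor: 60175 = 5^2 * 29^1 * 83^1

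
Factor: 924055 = 5^1*11^1*53^1*317^1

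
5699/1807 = 3 + 2/13 ≈ 3.15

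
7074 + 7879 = 14953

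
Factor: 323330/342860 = 2^(-1) * 79^(-1) * 149^1 = 149/158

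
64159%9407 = 7717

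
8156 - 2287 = 5869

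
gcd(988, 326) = 2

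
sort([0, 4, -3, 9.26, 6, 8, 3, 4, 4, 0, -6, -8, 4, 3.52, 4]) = [-8, -6, -3, 0, 0, 3, 3.52, 4, 4, 4, 4, 4, 6, 8, 9.26]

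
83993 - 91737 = -7744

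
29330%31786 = 29330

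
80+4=84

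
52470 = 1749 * 30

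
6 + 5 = 11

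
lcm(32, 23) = 736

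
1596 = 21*76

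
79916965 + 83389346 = 163306311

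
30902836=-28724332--59627168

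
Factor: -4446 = -1 * 2^1 * 3^2 * 13^1 * 19^1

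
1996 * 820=1636720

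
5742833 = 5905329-162496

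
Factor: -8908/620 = -1*5^(-1)*17^1*31^(-1)*131^1 = -2227/155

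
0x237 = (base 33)h6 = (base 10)567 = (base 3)210000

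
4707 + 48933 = 53640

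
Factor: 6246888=2^3 * 3^1 * 17^1 * 61^1 * 251^1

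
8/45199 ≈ 0.000177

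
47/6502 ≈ 0.00723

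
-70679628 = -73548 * 961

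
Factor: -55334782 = -1*2^1*167^1*165673^1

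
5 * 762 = 3810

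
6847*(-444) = -3040068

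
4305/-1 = -4305 = -4305.00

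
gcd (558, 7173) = 9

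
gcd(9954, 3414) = 6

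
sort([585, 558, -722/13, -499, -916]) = [-916, -499, -722/13, 558, 585]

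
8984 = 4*2246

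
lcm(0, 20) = 0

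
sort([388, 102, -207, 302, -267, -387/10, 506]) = [-267, -207, -387/10, 102, 302, 388, 506]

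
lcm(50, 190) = 950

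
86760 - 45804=40956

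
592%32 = 16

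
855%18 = 9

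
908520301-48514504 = 860005797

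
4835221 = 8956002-4120781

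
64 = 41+23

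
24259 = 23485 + 774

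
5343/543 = 9 + 152/181 ≈ 9.84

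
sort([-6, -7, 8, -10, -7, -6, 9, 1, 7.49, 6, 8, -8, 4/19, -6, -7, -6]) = [-10, -8, -7, -7, -7, -6, -6, -6, -6, 4/19, 1, 6, 7.49, 8, 8, 9]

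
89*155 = 13795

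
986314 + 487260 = 1473574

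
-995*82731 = -82317345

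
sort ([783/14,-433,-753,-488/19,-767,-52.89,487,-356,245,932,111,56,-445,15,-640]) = [-767,-753,-640,-445,-433,-356,-52.89,-488/19,15,783/14,56,111,245,487,932]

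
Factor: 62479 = 43^1 * 1453^1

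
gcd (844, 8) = 4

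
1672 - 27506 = -25834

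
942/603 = 1+113/201 ≈ 1.56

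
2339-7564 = -5225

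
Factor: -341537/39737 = -1*7^1*79^(-1)*97^1 = -679/79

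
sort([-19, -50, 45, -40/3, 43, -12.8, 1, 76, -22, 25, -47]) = [-50, -47, -22, -19, -40/3, -12.8, 1, 25, 43, 45, 76]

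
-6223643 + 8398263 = 2174620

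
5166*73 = 377118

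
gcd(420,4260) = 60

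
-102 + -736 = -838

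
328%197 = 131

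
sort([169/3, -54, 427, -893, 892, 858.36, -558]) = [-893, -558, -54, 169/3, 427, 858.36, 892]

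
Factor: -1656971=-1*19^1*37^1*2357^1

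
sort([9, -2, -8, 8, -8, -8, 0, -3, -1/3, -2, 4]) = [-8, -8, -8, -3, -2, -2, -1/3, 0, 4, 8, 9]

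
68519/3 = 22839 + 2/3 ≈ 22839.67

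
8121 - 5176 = 2945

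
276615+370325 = 646940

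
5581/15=372 + 1/15≈372.07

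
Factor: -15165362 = -1*2^1*7582681^1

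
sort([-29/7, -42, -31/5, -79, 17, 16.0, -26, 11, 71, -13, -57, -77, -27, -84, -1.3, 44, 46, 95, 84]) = [-84, -79, -77, -57, -42, -27, -26, -13, -31/5, -29/7, -1.3, 11, 16.0, 17, 44, 46, 71, 84, 95]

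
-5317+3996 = -1321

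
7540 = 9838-2298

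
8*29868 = 238944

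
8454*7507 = 63464178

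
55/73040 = 1/1328 ≈ 0.000753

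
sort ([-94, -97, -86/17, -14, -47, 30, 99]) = [-97, -94, -47, -14, -86/17, 30, 99]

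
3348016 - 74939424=-71591408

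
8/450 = 4/225≈0.0178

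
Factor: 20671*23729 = 7^1*61^1*389^1*2953^1 = 490502159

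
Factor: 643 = 643^1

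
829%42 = 31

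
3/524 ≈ 0.00573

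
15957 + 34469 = 50426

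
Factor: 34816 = 2^11*17^1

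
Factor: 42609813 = 3^1*14203271^1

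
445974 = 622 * 717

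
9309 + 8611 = 17920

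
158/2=79=79.00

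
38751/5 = 7750 + 1/5 = 7750.20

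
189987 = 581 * 327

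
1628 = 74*22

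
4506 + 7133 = 11639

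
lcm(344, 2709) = 21672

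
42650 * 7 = 298550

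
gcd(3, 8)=1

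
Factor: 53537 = 11^1*31^1*157^1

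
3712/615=6 + 22/615 ≈ 6.04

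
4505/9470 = 901/1894 ≈ 0.476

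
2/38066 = 1/19033≈0.0000525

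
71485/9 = 7942 + 7/9 ≈ 7942.78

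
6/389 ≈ 0.0154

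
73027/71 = 1028 + 39/71 ≈ 1028.55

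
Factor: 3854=2^1 * 41^1 * 47^1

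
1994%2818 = 1994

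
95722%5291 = 484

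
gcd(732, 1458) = 6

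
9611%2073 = 1319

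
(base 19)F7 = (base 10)292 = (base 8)444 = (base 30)9M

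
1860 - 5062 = -3202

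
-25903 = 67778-93681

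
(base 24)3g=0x58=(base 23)3j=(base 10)88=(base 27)37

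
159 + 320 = 479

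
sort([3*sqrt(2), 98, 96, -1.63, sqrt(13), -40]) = [-40, -1.63, sqrt(13), 3*sqrt(2), 96, 98]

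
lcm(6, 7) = 42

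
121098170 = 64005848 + 57092322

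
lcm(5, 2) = 10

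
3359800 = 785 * 4280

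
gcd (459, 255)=51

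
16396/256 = 64+3/64 ≈ 64.05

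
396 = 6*66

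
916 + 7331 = 8247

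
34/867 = 2/51 ≈ 0.0392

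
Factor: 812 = 2^2*7^1*29^1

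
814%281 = 252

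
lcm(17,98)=1666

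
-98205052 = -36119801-62085251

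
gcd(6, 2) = 2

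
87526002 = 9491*9222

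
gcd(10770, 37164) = 6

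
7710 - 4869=2841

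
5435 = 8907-3472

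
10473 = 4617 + 5856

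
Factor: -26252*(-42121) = 2^2*73^1*577^1*6563^1 = 1105760492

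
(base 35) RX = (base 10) 978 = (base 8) 1722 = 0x3D2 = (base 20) 28I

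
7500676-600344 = 6900332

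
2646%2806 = 2646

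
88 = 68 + 20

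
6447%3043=361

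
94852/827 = 114 + 574/827 ≈ 114.69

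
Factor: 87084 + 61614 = 2^1*3^2*11^1*751^1 = 148698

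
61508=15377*4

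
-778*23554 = -18325012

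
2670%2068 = 602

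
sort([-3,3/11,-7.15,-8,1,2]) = [-8,-7.15,-3,3/11,1,2]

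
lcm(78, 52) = 156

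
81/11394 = 3/422 ≈ 0.00711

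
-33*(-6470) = 213510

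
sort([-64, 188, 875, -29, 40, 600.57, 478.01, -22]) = [-64, -29, -22, 40, 188, 478.01, 600.57, 875]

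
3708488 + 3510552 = 7219040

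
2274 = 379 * 6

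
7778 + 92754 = 100532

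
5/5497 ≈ 0.000910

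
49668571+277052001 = 326720572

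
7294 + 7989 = 15283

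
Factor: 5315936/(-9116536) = -1*2^2*11^(-1)*13^(-2)*271^1 = -1084/1859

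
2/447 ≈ 0.00447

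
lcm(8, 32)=32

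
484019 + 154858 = 638877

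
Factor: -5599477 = -1*13^2*17^1*1949^1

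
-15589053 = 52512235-68101288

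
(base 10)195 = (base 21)96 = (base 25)7k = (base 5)1240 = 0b11000011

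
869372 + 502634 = 1372006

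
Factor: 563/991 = 563^1 * 991^(-1)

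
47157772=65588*719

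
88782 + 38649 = 127431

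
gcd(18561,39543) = 807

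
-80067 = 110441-190508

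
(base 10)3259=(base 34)2rt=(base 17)b4c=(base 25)559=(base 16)cbb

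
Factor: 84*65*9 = 2^2*3^3*5^1*7^1*13^1 = 49140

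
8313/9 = 923 + 2/3 ≈ 923.67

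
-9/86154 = -3/28718 ≈ -0.000104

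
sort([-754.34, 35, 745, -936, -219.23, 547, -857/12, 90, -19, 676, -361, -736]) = [-936, -754.34, -736, -361, -219.23, -857/12, -19, 35, 90, 547, 676, 745]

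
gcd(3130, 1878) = 626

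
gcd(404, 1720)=4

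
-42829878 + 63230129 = 20400251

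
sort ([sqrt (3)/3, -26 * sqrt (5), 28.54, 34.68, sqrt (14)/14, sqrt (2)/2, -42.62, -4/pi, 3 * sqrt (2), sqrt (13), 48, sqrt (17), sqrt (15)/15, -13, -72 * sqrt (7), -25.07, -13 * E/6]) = [-72 * sqrt (7), -26 * sqrt (5), -42.62, -25.07, -13, -13 * E/6, -4/pi, sqrt (15)/15, sqrt (14)/14, sqrt (3)/3, sqrt (2)/2, sqrt (13), sqrt (17), 3 * sqrt (2), 28.54, 34.68, 48]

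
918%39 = 21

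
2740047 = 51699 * 53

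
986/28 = 35+3/14 ≈ 35.21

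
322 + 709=1031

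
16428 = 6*2738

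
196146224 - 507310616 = -311164392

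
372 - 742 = -370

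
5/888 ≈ 0.00563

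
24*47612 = 1142688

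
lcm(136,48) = 816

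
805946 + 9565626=10371572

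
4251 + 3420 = 7671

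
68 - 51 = 17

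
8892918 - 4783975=4108943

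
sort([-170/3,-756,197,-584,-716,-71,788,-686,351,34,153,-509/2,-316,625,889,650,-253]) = [-756,-716,-686,-584,-316,-509/2,-253,-71,-170/3,34,153,197,351,625,650,788,889]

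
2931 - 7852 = -4921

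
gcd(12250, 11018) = 14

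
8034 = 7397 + 637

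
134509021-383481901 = -248972880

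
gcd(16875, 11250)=5625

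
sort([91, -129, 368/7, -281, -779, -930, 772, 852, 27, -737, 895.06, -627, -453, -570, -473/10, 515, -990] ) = [-990, -930, -779, -737, -627, -570, -453, -281, -129, -473/10, 27, 368/7, 91, 515, 772, 852, 895.06] 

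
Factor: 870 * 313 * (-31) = -1 * 2^1 * 3^1 * 5^1 * 29^1 * 31^1 * 313^1 = -8441610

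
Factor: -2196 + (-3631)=-1 * 5827^1=-5827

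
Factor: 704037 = 3^1*331^1*709^1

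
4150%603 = 532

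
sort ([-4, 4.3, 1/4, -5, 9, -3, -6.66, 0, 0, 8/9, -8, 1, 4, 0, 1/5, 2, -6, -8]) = [-8, -8, -6.66, -6, -5, -4, -3, 0, 0, 0, 1/5, 1/4, 8/9, 1, 2, 4, 4.3, 9]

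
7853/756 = 10 + 293/756 ≈ 10.39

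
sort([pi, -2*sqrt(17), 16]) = [-2*sqrt(17), pi, 16]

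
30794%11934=6926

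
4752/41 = 115 + 37/41 ≈ 115.90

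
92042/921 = 99 + 863/921 ≈ 99.94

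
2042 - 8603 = -6561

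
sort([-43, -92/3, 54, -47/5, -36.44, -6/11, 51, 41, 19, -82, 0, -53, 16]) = [-82, -53, -43, -36.44, -92/3, -47/5, -6/11, 0, 16, 19, 41, 51, 54]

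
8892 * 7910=70335720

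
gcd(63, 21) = 21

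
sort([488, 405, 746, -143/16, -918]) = [-918, -143/16, 405, 488, 746]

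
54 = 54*1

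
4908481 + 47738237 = 52646718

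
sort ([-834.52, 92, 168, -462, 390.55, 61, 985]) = [-834.52, -462, 61, 92, 168, 390.55, 985]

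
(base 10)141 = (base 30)4l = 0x8d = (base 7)261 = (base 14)a1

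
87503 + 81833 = 169336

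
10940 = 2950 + 7990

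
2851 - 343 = 2508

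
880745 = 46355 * 19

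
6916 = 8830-1914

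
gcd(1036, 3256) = 148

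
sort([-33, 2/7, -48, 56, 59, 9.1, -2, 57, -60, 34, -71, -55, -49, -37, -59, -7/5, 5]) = [-71, -60, -59, -55, -49, -48, -37, -33, -2, -7/5, 2/7, 5, 9.1, 34, 56, 57, 59]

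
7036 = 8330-1294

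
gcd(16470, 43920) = 5490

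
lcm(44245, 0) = 0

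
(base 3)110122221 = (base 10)9232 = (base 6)110424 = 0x2410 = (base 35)7ir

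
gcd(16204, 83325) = 1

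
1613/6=268 + 5/6 ≈ 268.83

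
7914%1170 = 894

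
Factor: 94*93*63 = 2^1*3^3*7^1*31^1*47^1 = 550746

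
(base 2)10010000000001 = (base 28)bl5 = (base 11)6a1a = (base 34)7x3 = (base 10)9217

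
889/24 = 37 + 1/24 ≈ 37.04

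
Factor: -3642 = -1 * 2^1 * 3^1 * 607^1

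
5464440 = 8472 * 645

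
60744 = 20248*3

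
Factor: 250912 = 2^5*7841^1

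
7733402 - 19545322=-11811920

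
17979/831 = 21 + 176/277 ≈ 21.64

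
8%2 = 0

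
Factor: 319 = 11^1 * 29^1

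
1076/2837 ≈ 0.379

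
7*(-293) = -2051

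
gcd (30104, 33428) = 4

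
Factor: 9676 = 2^2 * 41^1 * 59^1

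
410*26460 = 10848600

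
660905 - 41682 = 619223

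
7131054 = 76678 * 93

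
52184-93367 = -41183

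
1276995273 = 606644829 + 670350444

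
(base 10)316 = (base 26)c4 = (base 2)100111100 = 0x13c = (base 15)161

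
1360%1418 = 1360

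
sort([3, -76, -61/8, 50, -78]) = [-78, -76, -61/8, 3, 50]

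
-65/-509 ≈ 0.128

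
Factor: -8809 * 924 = -1 * 2^2 * 3^1 * 7^1 * 11^1 * 23^1 * 383^1 = -8139516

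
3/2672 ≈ 0.00112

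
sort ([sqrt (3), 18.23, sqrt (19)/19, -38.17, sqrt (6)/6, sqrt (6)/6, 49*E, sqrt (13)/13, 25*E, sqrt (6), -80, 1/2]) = [-80, -38.17, sqrt (19)/19, sqrt (13)/13, sqrt (6)/6, sqrt (6)/6, 1/2, sqrt (3), sqrt (6), 18.23, 25*E, 49*E]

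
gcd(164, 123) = 41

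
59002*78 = 4602156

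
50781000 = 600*84635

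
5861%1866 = 263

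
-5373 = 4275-9648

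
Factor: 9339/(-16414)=-1*2^(-1)*3^1*11^1*29^(-1)=-33/58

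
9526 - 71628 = -62102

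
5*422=2110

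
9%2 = 1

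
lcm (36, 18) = 36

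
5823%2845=133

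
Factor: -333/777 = -1 * 3^1 * 7^(-1) = -3/7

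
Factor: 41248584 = 2^3*3^2*13^1*127^1*347^1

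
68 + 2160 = 2228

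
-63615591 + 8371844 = -55243747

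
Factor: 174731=23^1*71^1*107^1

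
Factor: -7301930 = -1 * 2^1 * 5^1 * 191^1 * 3823^1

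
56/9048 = 7/1131 ≈ 0.00619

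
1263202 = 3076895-1813693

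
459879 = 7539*61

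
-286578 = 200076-486654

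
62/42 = 1 + 10/21 ≈ 1.48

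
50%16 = 2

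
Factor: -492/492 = -1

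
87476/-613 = -142 - 430/613 ≈ -142.70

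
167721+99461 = 267182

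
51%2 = 1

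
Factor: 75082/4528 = 2^ (-3)*7^1*31^1*173^1*283^ (-1) = 37541/2264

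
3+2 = 5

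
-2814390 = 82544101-85358491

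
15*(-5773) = -86595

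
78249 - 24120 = 54129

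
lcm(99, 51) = 1683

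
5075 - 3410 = 1665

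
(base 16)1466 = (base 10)5222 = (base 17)1113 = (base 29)662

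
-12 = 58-70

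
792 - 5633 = -4841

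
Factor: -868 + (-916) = -1*2^3*223^1 = -1784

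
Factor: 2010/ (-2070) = -1*3^ (-1)*23^ (-1)*67^1 = -67/69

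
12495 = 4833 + 7662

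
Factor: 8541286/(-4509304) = -1*2^(-2)*13^1*328511^1*563663^(-1) = -4270643/2254652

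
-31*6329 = -196199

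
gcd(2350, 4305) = 5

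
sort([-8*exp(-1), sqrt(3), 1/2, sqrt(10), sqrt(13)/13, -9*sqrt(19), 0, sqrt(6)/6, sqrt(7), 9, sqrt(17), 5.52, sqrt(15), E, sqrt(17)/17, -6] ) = [-9*sqrt(19), -6, -8*exp(-1), 0, sqrt(17)/17, sqrt(13)/13, sqrt(6)/6, 1/2, sqrt(3), sqrt(7), E, sqrt(10), sqrt(15), sqrt(17), 5.52, 9] 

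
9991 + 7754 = 17745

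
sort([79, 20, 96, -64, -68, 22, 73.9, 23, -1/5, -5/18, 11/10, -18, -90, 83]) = [-90, -68, -64, -18, -5/18, -1/5, 11/10, 20, 22, 23, 73.9, 79, 83, 96]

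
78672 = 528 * 149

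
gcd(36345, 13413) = 3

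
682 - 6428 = -5746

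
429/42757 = 3/299 ≈ 0.0100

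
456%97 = 68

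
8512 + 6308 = 14820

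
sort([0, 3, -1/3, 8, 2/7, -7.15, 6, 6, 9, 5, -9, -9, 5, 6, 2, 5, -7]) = [-9, -9, -7.15, -7, -1/3, 0, 2/7, 2, 3, 5, 5, 5, 6, 6, 6, 8, 9]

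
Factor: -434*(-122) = 2^2*7^1*31^1*61^1 = 52948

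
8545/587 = 14 + 327/587≈14.56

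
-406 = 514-920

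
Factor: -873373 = -1*19^1*43^1*1069^1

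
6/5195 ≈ 0.00115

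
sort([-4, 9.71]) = [-4, 9.71]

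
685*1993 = 1365205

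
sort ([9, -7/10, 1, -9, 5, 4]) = [-9, -7/10, 1, 4, 5, 9]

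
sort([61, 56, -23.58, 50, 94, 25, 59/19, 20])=[-23.58, 59/19, 20, 25, 50, 56, 61, 94]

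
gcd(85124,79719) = 1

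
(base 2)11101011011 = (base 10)1883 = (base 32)1qr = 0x75b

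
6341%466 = 283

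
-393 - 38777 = -39170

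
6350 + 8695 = 15045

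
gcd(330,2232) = 6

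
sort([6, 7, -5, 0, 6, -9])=[-9, -5, 0, 6, 6, 7]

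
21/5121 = 7/1707 ≈ 0.00410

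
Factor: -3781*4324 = -1*2^2*19^1*23^1*47^1*199^1 = -16349044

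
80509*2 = 161018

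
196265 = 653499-457234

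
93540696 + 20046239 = 113586935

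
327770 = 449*730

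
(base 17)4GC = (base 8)2640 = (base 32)1D0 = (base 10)1440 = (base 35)165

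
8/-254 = -4/127 ≈ -0.0315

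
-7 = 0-7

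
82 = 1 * 82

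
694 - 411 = 283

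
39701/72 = 551 + 29/72 ≈ 551.40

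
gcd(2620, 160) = 20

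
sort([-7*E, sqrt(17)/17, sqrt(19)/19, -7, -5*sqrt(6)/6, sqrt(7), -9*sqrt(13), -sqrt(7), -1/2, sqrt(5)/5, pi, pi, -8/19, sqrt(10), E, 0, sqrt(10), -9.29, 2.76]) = [-9*sqrt(13), -7*E, -9.29, -7, -sqrt(7), -5*sqrt(6)/6, -1/2, -8/19, 0, sqrt(19)/19, sqrt(17)/17, sqrt(5)/5, sqrt(7), E, 2.76, pi, pi, sqrt(10), sqrt(10)]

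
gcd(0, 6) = 6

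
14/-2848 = -7/1424 ≈ -0.00492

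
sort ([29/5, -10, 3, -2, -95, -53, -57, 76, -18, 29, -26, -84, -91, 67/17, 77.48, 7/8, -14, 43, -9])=[-95, -91, -84, -57, -53, -26, -18, -14, -10, -9, -2, 7/8, 3, 67/17, 29/5, 29, 43, 76, 77.48]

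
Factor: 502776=2^3 * 3^2 * 6983^1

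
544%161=61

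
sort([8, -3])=[-3, 8]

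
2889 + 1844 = 4733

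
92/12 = 7 + 2/3 ≈ 7.67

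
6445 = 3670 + 2775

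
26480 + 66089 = 92569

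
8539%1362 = 367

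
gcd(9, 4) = 1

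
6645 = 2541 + 4104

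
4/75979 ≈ 0.0000526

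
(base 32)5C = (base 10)172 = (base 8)254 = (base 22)7I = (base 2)10101100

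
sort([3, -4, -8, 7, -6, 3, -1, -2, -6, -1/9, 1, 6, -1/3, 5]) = [-8, -6, -6, -4, -2, -1, -1/3, -1/9, 1, 3, 3, 5, 6, 7]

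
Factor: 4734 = 2^1 * 3^2 * 263^1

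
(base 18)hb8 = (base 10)5714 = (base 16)1652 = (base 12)3382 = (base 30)6ae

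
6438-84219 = -77781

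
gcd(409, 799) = 1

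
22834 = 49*466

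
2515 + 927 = 3442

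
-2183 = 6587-8770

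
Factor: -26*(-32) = 2^6*13^1 = 832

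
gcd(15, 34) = 1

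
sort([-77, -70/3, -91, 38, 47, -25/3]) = [-91, -77, -70/3, -25/3, 38, 47]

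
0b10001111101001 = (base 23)h8g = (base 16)23e9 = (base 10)9193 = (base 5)243233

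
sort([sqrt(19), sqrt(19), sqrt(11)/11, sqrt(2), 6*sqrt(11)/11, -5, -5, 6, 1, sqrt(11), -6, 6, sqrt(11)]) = [-6, -5, -5, sqrt(11)/11, 1, sqrt(2), 6*sqrt(11)/11, sqrt(11), sqrt(11), sqrt(19), sqrt(19), 6, 6]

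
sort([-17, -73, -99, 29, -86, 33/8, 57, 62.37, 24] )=[-99, -86, -73, -17, 33/8, 24, 29, 57, 62.37] 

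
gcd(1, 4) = 1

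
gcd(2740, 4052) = 4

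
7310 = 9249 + -1939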